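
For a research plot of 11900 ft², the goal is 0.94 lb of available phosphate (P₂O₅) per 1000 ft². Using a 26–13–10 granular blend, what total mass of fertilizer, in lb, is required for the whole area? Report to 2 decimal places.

Product per 1000 ft² = 0.94 / 13% = 7.23077 lb.
Total product = 7.23077 × 11900 / 1000 = 86.0462 lb.

86.05 lb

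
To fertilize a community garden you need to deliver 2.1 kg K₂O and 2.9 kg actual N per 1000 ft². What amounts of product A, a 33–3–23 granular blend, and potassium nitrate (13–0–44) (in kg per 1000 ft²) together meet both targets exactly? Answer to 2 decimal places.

With a, b = kg per 1000 ft² of product A and potassium nitrate:
K₂O: 0.23·a + 0.44·b = 2.1
N: 0.33·a + 0.13·b = 2.9
Eliminate b: (row1) − 0.44/0.13·(row2) → -0.886923·a = -7.71538, so a = 8.69905.
Then b = (2.9 − 0.33·8.69905) / 0.13 = 0.225499.

8.70 kg product A, 0.23 kg potassium nitrate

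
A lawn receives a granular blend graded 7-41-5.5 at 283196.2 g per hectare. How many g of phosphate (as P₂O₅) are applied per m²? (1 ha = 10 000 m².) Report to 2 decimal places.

P₂O₅ per hectare = 283196.2 × 41% = 116110 g.
Convert to per m²: 116110 × 0.0001 = 11.611 g.

11.61 g P₂O₅ per sq m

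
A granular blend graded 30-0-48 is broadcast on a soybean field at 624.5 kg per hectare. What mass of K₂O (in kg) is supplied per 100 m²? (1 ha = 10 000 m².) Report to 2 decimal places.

3.00 kg K₂O per hundred sq m

K₂O per hectare = 624.5 × 48% = 299.76 kg.
Convert to per 100 m²: 299.76 × 0.01 = 2.9976 kg.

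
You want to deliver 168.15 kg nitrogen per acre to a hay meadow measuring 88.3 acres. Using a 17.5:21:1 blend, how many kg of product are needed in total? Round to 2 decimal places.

Product per acre = 168.15 / 17.5% = 960.857 kg.
Total product = 960.857 × 88.3 = 84843.686 kg.

84843.69 kg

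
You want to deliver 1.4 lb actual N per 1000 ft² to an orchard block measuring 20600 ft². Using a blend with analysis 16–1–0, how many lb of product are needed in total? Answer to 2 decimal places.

180.25 lb

Product per 1000 ft² = 1.4 / 16% = 8.75 lb.
Total product = 8.75 × 20600 / 1000 = 180.25 lb.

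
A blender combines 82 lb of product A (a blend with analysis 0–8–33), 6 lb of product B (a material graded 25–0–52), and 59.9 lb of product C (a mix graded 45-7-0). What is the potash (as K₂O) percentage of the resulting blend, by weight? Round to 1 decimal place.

20.4% K₂O

Total mass = 82 + 6 + 59.9 = 147.9 lb.
K₂O mass = 33%×82 + 52%×6 + 0%×59.9 = 30.18 lb.
% K₂O = 30.18 / 147.9 = 20.4057%.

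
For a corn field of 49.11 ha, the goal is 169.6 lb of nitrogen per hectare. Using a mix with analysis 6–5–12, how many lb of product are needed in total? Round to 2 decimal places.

Product per hectare = 169.6 / 6% = 2826.67 lb.
Total product = 2826.67 × 49.11 = 138817.6 lb.

138817.60 lb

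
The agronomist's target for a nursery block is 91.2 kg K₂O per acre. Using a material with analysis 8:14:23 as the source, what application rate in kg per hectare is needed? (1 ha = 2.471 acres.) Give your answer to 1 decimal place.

979.8 kg of product per hectare

Product per acre = 91.2 / 23% = 396.522 kg.
Convert to per hectare: 396.522 × 2.471 = 979.805 kg.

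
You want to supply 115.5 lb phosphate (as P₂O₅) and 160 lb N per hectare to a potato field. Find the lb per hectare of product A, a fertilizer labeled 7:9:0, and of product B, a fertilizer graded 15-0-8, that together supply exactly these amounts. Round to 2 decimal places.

1283.33 lb product A, 467.78 lb product B

Let a = lb of product A, b = lb of product B (per hectare).
P₂O₅: 0.09·a + 0·b = 115.5
N: 0.07·a + 0.15·b = 160
From row1: a = (115.5 − 0·b) / 0.09.
Into row2: 0.07·(115.5 − 0·b)/0.09 + 0.15·b = 160 → b = 467.778, a = 1283.333.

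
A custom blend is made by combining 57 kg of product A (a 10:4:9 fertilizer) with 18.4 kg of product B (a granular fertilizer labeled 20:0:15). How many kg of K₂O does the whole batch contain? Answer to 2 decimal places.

7.89 kg K₂O

K₂O mass = 9%×57 + 15%×18.4 = 7.89 kg.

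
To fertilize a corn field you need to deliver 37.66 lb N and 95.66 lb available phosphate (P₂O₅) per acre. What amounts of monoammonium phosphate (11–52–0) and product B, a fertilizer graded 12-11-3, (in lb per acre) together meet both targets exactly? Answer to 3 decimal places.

145.857 lb monoammonium phosphate, 180.131 lb product B

With a, b = lb per acre of monoammonium phosphate and product B:
N: 0.11·a + 0.12·b = 37.66
P₂O₅: 0.52·a + 0.11·b = 95.66
Eliminate b: (row1) − 0.12/0.11·(row2) → -0.457273·a = -66.6964, so a = 145.8569.
Then b = (95.66 − 0.52·145.8569) / 0.11 = 180.1312.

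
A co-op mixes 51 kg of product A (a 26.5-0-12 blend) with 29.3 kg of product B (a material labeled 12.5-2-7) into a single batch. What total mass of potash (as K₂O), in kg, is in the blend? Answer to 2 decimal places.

8.17 kg K₂O

K₂O mass = 12%×51 + 7%×29.3 = 8.171 kg.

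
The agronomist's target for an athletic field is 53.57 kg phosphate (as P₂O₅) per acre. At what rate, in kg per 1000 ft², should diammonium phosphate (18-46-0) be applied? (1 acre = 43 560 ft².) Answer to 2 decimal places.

Product per acre = 53.57 / 46% = 116.457 kg.
Convert to per 1000 ft²: 116.457 × 0.0229568 = 2.67347 kg.

2.67 kg of product per thousand sq ft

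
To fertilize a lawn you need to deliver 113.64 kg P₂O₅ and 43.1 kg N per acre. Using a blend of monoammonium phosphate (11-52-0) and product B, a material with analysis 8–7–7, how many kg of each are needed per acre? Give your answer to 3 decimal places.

Per-acre balance (a = monoammonium phosphate, b = product B):
P₂O₅: 0.52·a + 0.07·b = 113.64
N: 0.11·a + 0.08·b = 43.1
From row1: a = (113.64 − 0.07·b) / 0.52.
Into row2: 0.11·(113.64 − 0.07·b)/0.52 + 0.08·b = 43.1 → b = 292.3776, a = 179.1799.

179.180 kg monoammonium phosphate, 292.378 kg product B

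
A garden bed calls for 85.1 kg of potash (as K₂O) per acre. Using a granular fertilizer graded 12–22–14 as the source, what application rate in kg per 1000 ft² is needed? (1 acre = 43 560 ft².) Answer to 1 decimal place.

14.0 kg of product per thousand sq ft

Product per acre = 85.1 / 14% = 607.857 kg.
Convert to per 1000 ft²: 607.857 × 0.0229568 = 13.9545 kg.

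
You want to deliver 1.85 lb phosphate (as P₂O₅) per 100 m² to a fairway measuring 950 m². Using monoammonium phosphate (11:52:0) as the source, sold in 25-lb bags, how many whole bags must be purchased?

2 bags

Product per 100 m² = 1.85 / 52% = 3.55769 lb.
Total product = 3.55769 × 950 / 100 = 33.7981 lb.
Bags = ⌈33.7981 / 25⌉ = 2.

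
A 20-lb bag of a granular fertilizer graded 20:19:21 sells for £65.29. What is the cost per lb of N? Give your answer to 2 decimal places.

£16.32 per lb N

N in bag = 20 × 20% = 4 lb.
Cost per lb N = £65.29 / 4 = £16.3225.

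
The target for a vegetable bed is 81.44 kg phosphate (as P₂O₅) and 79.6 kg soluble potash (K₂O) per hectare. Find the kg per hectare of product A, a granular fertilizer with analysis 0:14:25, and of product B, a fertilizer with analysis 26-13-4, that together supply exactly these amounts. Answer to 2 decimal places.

263.58 kg product A, 342.60 kg product B

With a, b = kg per hectare of product A and product B:
P₂O₅: 0.14·a + 0.13·b = 81.44
K₂O: 0.25·a + 0.04·b = 79.6
From row1: a = (81.44 − 0.13·b) / 0.14.
Into row2: 0.25·(81.44 − 0.13·b)/0.14 + 0.04·b = 79.6 → b = 342.602, a = 263.584.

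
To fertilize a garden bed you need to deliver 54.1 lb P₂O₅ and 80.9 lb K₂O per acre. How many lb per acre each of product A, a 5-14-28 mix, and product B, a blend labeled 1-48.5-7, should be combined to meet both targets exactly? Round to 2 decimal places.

281.35 lb product A, 30.33 lb product B

Per-acre balance (a = product A, b = product B):
P₂O₅: 0.14·a + 0.485·b = 54.1
K₂O: 0.28·a + 0.07·b = 80.9
Eliminate b: (row1) − 0.485/0.07·(row2) → -1.8·a = -506.421, so a = 281.345.
Then b = (80.9 − 0.28·281.345) / 0.07 = 30.3333.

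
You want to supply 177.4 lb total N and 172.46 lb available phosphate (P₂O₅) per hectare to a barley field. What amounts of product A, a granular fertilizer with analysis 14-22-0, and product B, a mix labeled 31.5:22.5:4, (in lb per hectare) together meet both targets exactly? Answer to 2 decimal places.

381.21 lb product A, 393.75 lb product B

Per-hectare balance (a = product A, b = product B):
N: 0.14·a + 0.315·b = 177.4
P₂O₅: 0.22·a + 0.225·b = 172.46
Eliminate b: (row1) − 0.315/0.225·(row2) → -0.168·a = -64.044, so a = 381.214.
Then b = (172.46 − 0.22·381.214) / 0.225 = 393.746.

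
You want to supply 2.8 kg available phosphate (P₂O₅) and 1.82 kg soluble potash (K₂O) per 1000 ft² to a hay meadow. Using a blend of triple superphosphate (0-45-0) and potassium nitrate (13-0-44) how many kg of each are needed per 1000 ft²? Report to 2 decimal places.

6.22 kg triple superphosphate, 4.14 kg potassium nitrate

Let a = kg of triple superphosphate, b = kg of potassium nitrate (per 1000 ft²).
P₂O₅: 0.45·a + 0·b = 2.8
K₂O: 0·a + 0.44·b = 1.82
Solving simultaneously: a = 6.22222, b = 4.13636.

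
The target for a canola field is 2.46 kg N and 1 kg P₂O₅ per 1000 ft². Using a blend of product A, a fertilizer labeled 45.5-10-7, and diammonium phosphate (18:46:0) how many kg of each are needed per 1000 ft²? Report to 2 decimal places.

4.97 kg product A, 1.09 kg diammonium phosphate

With a, b = kg per 1000 ft² of product A and diammonium phosphate:
N: 0.455·a + 0.18·b = 2.46
P₂O₅: 0.1·a + 0.46·b = 1
Eliminate b: (row1) − 0.18/0.46·(row2) → 0.41587·a = 2.0687, so a = 4.97439.
Then b = (1 − 0.1·4.97439) / 0.46 = 1.09252.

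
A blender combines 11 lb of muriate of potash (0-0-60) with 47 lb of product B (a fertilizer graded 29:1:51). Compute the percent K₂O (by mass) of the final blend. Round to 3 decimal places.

Total mass = 11 + 47 = 58 lb.
K₂O mass = 60%×11 + 51%×47 = 30.57 lb.
% K₂O = 30.57 / 58 = 52.7069%.

52.707% K₂O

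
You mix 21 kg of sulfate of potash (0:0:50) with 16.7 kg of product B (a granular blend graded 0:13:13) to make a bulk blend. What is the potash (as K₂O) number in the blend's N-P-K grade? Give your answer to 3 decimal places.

33.610% K₂O

Total mass = 21 + 16.7 = 37.7 kg.
K₂O mass = 50%×21 + 13%×16.7 = 12.671 kg.
% K₂O = 12.671 / 37.7 = 33.6101%.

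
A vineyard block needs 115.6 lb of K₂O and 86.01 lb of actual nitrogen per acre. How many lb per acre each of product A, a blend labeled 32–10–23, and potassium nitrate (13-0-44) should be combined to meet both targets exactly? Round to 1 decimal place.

205.7 lb product A, 155.2 lb potassium nitrate

With a, b = lb per acre of product A and potassium nitrate:
K₂O: 0.23·a + 0.44·b = 115.6
N: 0.32·a + 0.13·b = 86.01
Eliminate b: (row1) − 0.44/0.13·(row2) → -0.853077·a = -175.511, so a = 205.739.
Then b = (86.01 − 0.32·205.739) / 0.13 = 155.182.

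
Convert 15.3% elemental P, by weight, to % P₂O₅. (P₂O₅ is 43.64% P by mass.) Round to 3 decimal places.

35.060% P₂O₅

%P₂O₅ = 15.3 / 0.4364 = 35.0596%.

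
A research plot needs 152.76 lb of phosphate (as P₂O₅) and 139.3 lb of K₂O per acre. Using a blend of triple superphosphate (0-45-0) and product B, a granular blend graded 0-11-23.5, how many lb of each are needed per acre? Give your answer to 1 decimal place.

With a, b = lb per acre of triple superphosphate and product B:
P₂O₅: 0.45·a + 0.11·b = 152.76
K₂O: 0·a + 0.235·b = 139.3
Solving simultaneously: a = 194.568, b = 592.766.

194.6 lb triple superphosphate, 592.8 lb product B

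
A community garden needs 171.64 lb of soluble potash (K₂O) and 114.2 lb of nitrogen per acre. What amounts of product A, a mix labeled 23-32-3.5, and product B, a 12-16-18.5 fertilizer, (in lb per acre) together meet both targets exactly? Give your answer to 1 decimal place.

13.8 lb product A, 925.2 lb product B

Let a = lb of product A, b = lb of product B (per acre).
K₂O: 0.035·a + 0.185·b = 171.64
N: 0.23·a + 0.12·b = 114.2
Eliminate b: (row1) − 0.185/0.12·(row2) → -0.319583·a = -4.41833, so a = 13.8253.
Then b = (114.2 − 0.23·13.8253) / 0.12 = 925.168.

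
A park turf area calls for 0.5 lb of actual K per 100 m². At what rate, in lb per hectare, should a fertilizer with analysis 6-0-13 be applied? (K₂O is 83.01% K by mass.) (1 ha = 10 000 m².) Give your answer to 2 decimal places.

As K₂O: 0.5 / 0.8301 = 0.602337 lb per 100 m².
Product per 100 m² = 0.602337 / 13% = 4.63336 lb.
Convert to per hectare: 4.63336 × 100 = 463.336 lb.

463.34 lb of product per hectare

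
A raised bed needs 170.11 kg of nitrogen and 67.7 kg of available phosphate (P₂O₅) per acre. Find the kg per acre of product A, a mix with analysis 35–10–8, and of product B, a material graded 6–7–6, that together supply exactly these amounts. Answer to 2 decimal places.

424.09 kg product A, 361.30 kg product B

Per-acre balance (a = product A, b = product B):
N: 0.35·a + 0.06·b = 170.11
P₂O₅: 0.1·a + 0.07·b = 67.7
Solving simultaneously: a = 424.092, b = 361.297.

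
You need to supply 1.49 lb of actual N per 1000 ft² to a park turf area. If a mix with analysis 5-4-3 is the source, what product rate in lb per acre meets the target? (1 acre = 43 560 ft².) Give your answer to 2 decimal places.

Product per 1000 ft² = 1.49 / 5% = 29.8 lb.
Convert to per acre: 29.8 × 43.56 = 1298.088 lb.

1298.09 lb of product per acre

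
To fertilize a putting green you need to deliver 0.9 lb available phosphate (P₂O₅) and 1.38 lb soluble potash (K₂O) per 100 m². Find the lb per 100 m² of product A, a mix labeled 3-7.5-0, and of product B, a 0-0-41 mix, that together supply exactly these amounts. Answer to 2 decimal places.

12.00 lb product A, 3.37 lb product B

Let a = lb of product A, b = lb of product B (per 100 m²).
P₂O₅: 0.075·a + 0·b = 0.9
K₂O: 0·a + 0.41·b = 1.38
Solving simultaneously: a = 12, b = 3.36585.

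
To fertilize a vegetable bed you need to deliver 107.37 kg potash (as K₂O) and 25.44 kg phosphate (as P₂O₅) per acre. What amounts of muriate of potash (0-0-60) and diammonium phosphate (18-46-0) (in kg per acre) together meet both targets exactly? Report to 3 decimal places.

178.950 kg muriate of potash, 55.304 kg diammonium phosphate

Let a = kg of muriate of potash, b = kg of diammonium phosphate (per acre).
K₂O: 0.6·a + 0·b = 107.37
P₂O₅: 0·a + 0.46·b = 25.44
Solving simultaneously: a = 178.95, b = 55.3043.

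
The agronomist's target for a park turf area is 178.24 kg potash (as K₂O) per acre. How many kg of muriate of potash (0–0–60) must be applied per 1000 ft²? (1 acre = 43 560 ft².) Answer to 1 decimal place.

6.8 kg of product per thousand sq ft

Product per acre = 178.24 / 60% = 297.067 kg.
Convert to per 1000 ft²: 297.067 × 0.0229568 = 6.81971 kg.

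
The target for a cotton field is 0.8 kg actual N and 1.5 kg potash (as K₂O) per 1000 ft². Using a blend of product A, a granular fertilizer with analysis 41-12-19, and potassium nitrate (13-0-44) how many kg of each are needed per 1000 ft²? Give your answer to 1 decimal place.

Per-1000 ft² balance (a = product A, b = potassium nitrate):
N: 0.41·a + 0.13·b = 0.8
K₂O: 0.19·a + 0.44·b = 1.5
Eliminate a: (row1) − 0.41/0.19·(row2) → -0.819474·b = -2.43684, so b = 2.97367.
Back-substitute: a = (0.8 − 0.13·2.97367) / 0.41 = 1.00835.

1.0 kg product A, 3.0 kg potassium nitrate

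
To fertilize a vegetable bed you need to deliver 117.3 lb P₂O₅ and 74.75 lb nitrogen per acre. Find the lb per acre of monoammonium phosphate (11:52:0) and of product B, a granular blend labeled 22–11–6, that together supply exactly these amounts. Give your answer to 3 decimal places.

171.882 lb monoammonium phosphate, 253.832 lb product B

Per-acre balance (a = monoammonium phosphate, b = product B):
P₂O₅: 0.52·a + 0.11·b = 117.3
N: 0.11·a + 0.22·b = 74.75
From row1: a = (117.3 − 0.11·b) / 0.52.
Into row2: 0.11·(117.3 − 0.11·b)/0.52 + 0.22·b = 74.75 → b = 253.8319, a = 171.8817.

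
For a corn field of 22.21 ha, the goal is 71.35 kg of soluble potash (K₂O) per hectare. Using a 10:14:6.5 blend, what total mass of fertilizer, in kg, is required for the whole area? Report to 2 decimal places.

Product per hectare = 71.35 / 6.5% = 1097.69 kg.
Total product = 1097.69 × 22.21 = 24379.746 kg.

24379.75 kg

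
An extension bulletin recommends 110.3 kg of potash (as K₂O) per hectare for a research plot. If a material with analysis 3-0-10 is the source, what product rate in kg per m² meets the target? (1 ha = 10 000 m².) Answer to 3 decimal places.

Product per hectare = 110.3 / 10% = 1103 kg.
Convert to per m²: 1103 × 0.0001 = 0.1103 kg.

0.110 kg of product per sq m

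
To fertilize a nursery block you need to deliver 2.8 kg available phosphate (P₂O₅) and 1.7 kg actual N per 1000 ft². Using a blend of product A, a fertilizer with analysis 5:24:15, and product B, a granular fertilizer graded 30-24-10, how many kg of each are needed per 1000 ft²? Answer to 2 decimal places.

Let a = kg of product A, b = kg of product B (per 1000 ft²).
P₂O₅: 0.24·a + 0.24·b = 2.8
N: 0.05·a + 0.3·b = 1.7
Solving simultaneously: a = 7.2, b = 4.46667.

7.20 kg product A, 4.47 kg product B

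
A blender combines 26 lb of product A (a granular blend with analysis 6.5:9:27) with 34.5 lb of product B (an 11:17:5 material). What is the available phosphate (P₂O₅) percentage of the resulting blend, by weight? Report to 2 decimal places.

13.56% P₂O₅

Total mass = 26 + 34.5 = 60.5 lb.
P₂O₅ mass = 9%×26 + 17%×34.5 = 8.205 lb.
% P₂O₅ = 8.205 / 60.5 = 13.562%.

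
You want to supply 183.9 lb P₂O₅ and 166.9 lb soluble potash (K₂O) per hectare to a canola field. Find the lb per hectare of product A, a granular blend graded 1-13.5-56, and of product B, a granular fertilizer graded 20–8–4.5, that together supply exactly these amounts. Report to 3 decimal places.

131.091 lb product A, 2077.534 lb product B

Per-hectare balance (a = product A, b = product B):
P₂O₅: 0.135·a + 0.08·b = 183.9
K₂O: 0.56·a + 0.045·b = 166.9
Solving simultaneously: a = 131.09103, b = 2077.5339.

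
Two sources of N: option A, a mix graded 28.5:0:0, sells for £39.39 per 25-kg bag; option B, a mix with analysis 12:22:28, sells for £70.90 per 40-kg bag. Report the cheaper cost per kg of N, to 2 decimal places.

option A: N per bag = 25 × 28.5% = 7.125 kg; cost = 39.39 / 7.125 = £5.5284/kg N.
option B: N per bag = 40 × 12% = 4.8 kg; cost = 70.90 / 4.8 = £14.7708/kg N.
option A is cheaper.

£5.53 per kg N (option A)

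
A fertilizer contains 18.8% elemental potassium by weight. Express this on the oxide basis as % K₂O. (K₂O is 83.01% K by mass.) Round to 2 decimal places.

22.65% K₂O

%K₂O = 18.8 / 0.8301 = 22.6479%.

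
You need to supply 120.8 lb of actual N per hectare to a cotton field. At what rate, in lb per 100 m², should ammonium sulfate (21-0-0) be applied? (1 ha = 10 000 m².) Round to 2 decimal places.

5.75 lb of product per hundred sq m

Product per hectare = 120.8 / 21% = 575.238 lb.
Convert to per 100 m²: 575.238 × 0.01 = 5.75238 lb.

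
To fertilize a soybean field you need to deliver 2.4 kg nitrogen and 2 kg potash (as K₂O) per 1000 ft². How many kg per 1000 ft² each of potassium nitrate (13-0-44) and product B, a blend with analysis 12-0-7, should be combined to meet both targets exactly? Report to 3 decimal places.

1.648 kg potassium nitrate, 18.215 kg product B

With a, b = kg per 1000 ft² of potassium nitrate and product B:
N: 0.13·a + 0.12·b = 2.4
K₂O: 0.44·a + 0.07·b = 2
Solving simultaneously: a = 1.6476, b = 18.2151.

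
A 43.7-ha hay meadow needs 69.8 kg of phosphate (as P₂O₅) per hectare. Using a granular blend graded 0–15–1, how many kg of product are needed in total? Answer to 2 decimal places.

Product per hectare = 69.8 / 15% = 465.333 kg.
Total product = 465.333 × 43.7 = 20335.067 kg.

20335.07 kg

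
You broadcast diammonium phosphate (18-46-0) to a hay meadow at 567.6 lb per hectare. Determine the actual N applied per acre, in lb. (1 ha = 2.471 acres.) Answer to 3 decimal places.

41.347 lb N per acre

nitrogen per hectare = 567.6 × 18% = 102.168 lb.
Convert to per acre: 102.168 × 0.404694 = 41.3468 lb.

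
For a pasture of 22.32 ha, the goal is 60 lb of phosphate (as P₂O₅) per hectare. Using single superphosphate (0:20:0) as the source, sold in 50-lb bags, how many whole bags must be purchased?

134 bags

Product per hectare = 60 / 20% = 300 lb.
Total product = 300 × 22.32 = 6696 lb.
Bags = ⌈6696 / 50⌉ = 134.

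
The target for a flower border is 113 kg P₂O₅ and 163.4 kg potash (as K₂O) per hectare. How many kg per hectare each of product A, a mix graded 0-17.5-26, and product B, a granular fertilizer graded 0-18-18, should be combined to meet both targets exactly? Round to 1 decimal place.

With a, b = kg per hectare of product A and product B:
P₂O₅: 0.175·a + 0.18·b = 113
K₂O: 0.26·a + 0.18·b = 163.4
Eliminate b: (row1) − 0.18/0.18·(row2) → -0.085·a = -50.4, so a = 592.941.
Then b = (163.4 − 0.26·592.941) / 0.18 = 51.3072.

592.9 kg product A, 51.3 kg product B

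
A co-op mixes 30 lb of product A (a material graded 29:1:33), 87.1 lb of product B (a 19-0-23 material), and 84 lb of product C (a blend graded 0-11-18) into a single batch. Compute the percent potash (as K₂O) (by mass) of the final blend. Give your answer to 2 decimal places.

Total mass = 30 + 87.1 + 84 = 201.1 lb.
K₂O mass = 33%×30 + 23%×87.1 + 18%×84 = 45.053 lb.
% K₂O = 45.053 / 201.1 = 22.4033%.

22.40% K₂O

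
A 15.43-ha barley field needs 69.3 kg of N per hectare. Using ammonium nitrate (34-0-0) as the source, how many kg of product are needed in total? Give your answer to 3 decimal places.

Product per hectare = 69.3 / 34% = 203.824 kg.
Total product = 203.824 × 15.43 = 3144.9971 kg.

3144.997 kg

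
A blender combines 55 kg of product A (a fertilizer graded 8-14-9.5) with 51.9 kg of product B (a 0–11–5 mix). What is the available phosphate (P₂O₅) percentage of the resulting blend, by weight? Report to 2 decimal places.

12.54% P₂O₅

Total mass = 55 + 51.9 = 106.9 kg.
P₂O₅ mass = 14%×55 + 11%×51.9 = 13.409 kg.
% P₂O₅ = 13.409 / 106.9 = 12.5435%.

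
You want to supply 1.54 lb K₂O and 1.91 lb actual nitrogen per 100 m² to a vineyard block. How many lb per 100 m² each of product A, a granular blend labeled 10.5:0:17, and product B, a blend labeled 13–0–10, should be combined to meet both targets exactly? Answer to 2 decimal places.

With a, b = lb per 100 m² of product A and product B:
K₂O: 0.17·a + 0.1·b = 1.54
N: 0.105·a + 0.13·b = 1.91
From row1: a = (1.54 − 0.1·b) / 0.17.
Into row2: 0.105·(1.54 − 0.1·b)/0.17 + 0.13·b = 1.91 → b = 14.0517, a = 0.793103.

0.79 lb product A, 14.05 lb product B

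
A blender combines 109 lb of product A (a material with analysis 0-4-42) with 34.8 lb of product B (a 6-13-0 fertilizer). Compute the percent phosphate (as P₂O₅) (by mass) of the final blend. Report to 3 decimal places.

6.178% P₂O₅

Total mass = 109 + 34.8 = 143.8 lb.
P₂O₅ mass = 4%×109 + 13%×34.8 = 8.884 lb.
% P₂O₅ = 8.884 / 143.8 = 6.17803%.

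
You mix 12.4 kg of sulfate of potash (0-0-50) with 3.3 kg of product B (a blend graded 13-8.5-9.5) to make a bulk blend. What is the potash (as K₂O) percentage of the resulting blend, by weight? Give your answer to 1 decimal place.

Total mass = 12.4 + 3.3 = 15.7 kg.
K₂O mass = 50%×12.4 + 9.5%×3.3 = 6.5135 kg.
% K₂O = 6.5135 / 15.7 = 41.4873%.

41.5% K₂O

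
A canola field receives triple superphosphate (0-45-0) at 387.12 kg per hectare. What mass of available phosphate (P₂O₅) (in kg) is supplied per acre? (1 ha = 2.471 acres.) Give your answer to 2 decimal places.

70.50 kg P₂O₅ per acre

P₂O₅ per hectare = 387.12 × 45% = 174.204 kg.
Convert to per acre: 174.204 × 0.404694 = 70.4994 kg.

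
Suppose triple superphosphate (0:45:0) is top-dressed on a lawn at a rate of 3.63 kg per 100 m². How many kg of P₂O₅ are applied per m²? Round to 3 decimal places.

0.016 kg P₂O₅ per sq m

P₂O₅ per 100 m² = 3.63 × 45% = 1.6335 kg.
Convert to per m²: 1.6335 × 0.01 = 0.016335 kg.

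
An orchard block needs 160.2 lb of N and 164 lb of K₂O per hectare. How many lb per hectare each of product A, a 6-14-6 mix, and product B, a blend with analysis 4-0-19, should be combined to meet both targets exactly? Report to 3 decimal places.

2653.111 lb product A, 25.333 lb product B

Let a = lb of product A, b = lb of product B (per hectare).
N: 0.06·a + 0.04·b = 160.2
K₂O: 0.06·a + 0.19·b = 164
Eliminate a: (row1) − 0.06/0.06·(row2) → -0.15·b = -3.8, so b = 25.3333.
Back-substitute: a = (160.2 − 0.04·25.3333) / 0.06 = 2653.1111.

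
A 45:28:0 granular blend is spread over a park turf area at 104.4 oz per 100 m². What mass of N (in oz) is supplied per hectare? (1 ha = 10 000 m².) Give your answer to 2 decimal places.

nitrogen per 100 m² = 104.4 × 45% = 46.98 oz.
Convert to per hectare: 46.98 × 100 = 4698 oz.

4698.00 oz N per hectare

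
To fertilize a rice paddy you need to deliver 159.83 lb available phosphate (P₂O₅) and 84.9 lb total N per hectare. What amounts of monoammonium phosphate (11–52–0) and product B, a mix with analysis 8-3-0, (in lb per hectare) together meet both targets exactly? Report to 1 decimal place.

267.3 lb monoammonium phosphate, 693.6 lb product B

Per-hectare balance (a = monoammonium phosphate, b = product B):
P₂O₅: 0.52·a + 0.03·b = 159.83
N: 0.11·a + 0.08·b = 84.9
Eliminate b: (row1) − 0.03/0.08·(row2) → 0.47875·a = 127.993, so a = 267.347.
Then b = (84.9 − 0.11·267.347) / 0.08 = 693.648.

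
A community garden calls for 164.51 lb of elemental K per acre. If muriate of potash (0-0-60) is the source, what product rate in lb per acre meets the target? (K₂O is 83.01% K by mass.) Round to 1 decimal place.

330.3 lb of product per acre

As K₂O: 164.51 / 0.8301 = 198.181 lb per acre.
Product per acre = 198.181 / 60% = 330.302 lb.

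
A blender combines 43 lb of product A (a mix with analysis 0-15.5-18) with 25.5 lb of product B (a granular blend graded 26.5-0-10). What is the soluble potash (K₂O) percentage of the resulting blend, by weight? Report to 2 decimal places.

15.02% K₂O

Total mass = 43 + 25.5 = 68.5 lb.
K₂O mass = 18%×43 + 10%×25.5 = 10.29 lb.
% K₂O = 10.29 / 68.5 = 15.0219%.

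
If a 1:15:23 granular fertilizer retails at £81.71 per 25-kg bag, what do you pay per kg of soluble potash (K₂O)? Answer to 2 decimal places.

£14.21 per kg K₂O

K₂O in bag = 25 × 23% = 5.75 kg.
Cost per kg K₂O = £81.71 / 5.75 = £14.2104.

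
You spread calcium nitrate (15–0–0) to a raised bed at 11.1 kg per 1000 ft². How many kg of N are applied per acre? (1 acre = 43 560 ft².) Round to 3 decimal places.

72.527 kg N per acre

nitrogen per 1000 ft² = 11.1 × 15% = 1.665 kg.
Convert to per acre: 1.665 × 43.56 = 72.5274 kg.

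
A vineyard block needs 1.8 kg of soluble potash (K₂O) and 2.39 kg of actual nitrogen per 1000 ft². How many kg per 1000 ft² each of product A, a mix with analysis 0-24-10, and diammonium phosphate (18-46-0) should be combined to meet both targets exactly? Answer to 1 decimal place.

18.0 kg product A, 13.3 kg diammonium phosphate

Let a = kg of product A, b = kg of diammonium phosphate (per 1000 ft²).
K₂O: 0.1·a + 0·b = 1.8
N: 0·a + 0.18·b = 2.39
Solving simultaneously: a = 18, b = 13.2778.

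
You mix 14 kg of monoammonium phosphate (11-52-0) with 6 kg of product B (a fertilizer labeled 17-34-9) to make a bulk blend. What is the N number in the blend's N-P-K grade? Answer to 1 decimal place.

12.8% N

Total mass = 14 + 6 = 20 kg.
N mass = 11%×14 + 17%×6 = 2.56 kg.
% N = 2.56 / 20 = 12.8%.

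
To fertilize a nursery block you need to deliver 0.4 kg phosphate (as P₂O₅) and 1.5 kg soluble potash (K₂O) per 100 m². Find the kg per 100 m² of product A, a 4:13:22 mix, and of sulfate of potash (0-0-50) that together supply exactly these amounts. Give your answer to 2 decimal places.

Per-100 m² balance (a = product A, b = sulfate of potash):
P₂O₅: 0.13·a + 0·b = 0.4
K₂O: 0.22·a + 0.5·b = 1.5
From row1: a = (0.4 − 0·b) / 0.13.
Into row2: 0.22·(0.4 − 0·b)/0.13 + 0.5·b = 1.5 → b = 1.64615, a = 3.07692.

3.08 kg product A, 1.65 kg sulfate of potash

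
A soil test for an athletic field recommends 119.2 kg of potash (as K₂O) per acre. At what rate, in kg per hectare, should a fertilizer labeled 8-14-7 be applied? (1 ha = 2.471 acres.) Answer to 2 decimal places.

Product per acre = 119.2 / 7% = 1702.86 kg.
Convert to per hectare: 1702.86 × 2.471 = 4207.76 kg.

4207.76 kg of product per hectare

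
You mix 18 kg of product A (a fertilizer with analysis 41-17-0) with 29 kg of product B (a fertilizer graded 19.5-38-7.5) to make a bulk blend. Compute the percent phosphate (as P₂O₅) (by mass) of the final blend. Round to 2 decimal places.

29.96% P₂O₅

Total mass = 18 + 29 = 47 kg.
P₂O₅ mass = 17%×18 + 38%×29 = 14.08 kg.
% P₂O₅ = 14.08 / 47 = 29.9574%.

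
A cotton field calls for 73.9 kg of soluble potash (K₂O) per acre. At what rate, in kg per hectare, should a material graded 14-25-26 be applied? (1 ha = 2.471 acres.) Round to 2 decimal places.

702.33 kg of product per hectare

Product per acre = 73.9 / 26% = 284.231 kg.
Convert to per hectare: 284.231 × 2.471 = 702.334 kg.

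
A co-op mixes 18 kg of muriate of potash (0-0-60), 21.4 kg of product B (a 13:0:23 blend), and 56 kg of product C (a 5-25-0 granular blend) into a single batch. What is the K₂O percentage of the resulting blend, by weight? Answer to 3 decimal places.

16.480% K₂O

Total mass = 18 + 21.4 + 56 = 95.4 kg.
K₂O mass = 60%×18 + 23%×21.4 + 0%×56 = 15.722 kg.
% K₂O = 15.722 / 95.4 = 16.4801%.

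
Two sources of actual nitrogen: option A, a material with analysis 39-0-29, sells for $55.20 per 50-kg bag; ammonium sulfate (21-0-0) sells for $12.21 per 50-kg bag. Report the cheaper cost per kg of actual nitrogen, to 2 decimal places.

option A: N per bag = 50 × 39% = 19.5 kg; cost = 55.20 / 19.5 = $2.8308/kg N.
ammonium sulfate: N per bag = 50 × 21% = 10.5 kg; cost = 12.21 / 10.5 = $1.1629/kg N.
ammonium sulfate is cheaper.

$1.16 per kg N (ammonium sulfate)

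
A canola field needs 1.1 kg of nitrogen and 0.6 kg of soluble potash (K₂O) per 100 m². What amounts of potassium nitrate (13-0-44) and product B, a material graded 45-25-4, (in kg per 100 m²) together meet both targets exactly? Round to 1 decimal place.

1.2 kg potassium nitrate, 2.1 kg product B

With a, b = kg per 100 m² of potassium nitrate and product B:
N: 0.13·a + 0.45·b = 1.1
K₂O: 0.44·a + 0.04·b = 0.6
From row1: a = (1.1 − 0.45·b) / 0.13.
Into row2: 0.44·(1.1 − 0.45·b)/0.13 + 0.04·b = 0.6 → b = 2.10581, a = 1.1722.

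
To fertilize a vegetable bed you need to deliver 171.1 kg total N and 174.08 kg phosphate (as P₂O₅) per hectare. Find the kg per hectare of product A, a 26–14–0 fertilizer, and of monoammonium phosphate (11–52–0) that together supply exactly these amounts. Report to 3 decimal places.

582.831 kg product A, 177.853 kg monoammonium phosphate

Per-hectare balance (a = product A, b = monoammonium phosphate):
N: 0.26·a + 0.11·b = 171.1
P₂O₅: 0.14·a + 0.52·b = 174.08
Eliminate b: (row1) − 0.11/0.52·(row2) → 0.230385·a = 134.275, so a = 582.8314.
Then b = (174.08 − 0.14·582.8314) / 0.52 = 177.8531.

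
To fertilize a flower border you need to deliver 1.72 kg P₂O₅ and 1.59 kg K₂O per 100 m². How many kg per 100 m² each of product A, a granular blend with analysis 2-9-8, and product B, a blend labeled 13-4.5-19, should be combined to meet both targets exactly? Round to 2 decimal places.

Per-100 m² balance (a = product A, b = product B):
P₂O₅: 0.09·a + 0.045·b = 1.72
K₂O: 0.08·a + 0.19·b = 1.59
Eliminate a: (row1) − 0.09/0.08·(row2) → -0.16875·b = -0.06875, so b = 0.407407.
Back-substitute: a = (1.72 − 0.045·0.407407) / 0.09 = 18.9074.

18.91 kg product A, 0.41 kg product B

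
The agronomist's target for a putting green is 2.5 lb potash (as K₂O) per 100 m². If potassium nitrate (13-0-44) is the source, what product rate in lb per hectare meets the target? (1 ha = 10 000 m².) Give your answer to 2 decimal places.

568.18 lb of product per hectare

Product per 100 m² = 2.5 / 44% = 5.68182 lb.
Convert to per hectare: 5.68182 × 100 = 568.182 lb.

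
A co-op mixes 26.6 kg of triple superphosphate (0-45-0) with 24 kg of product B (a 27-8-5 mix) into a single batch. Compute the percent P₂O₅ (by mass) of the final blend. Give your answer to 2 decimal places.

27.45% P₂O₅

Total mass = 26.6 + 24 = 50.6 kg.
P₂O₅ mass = 45%×26.6 + 8%×24 = 13.89 kg.
% P₂O₅ = 13.89 / 50.6 = 27.4506%.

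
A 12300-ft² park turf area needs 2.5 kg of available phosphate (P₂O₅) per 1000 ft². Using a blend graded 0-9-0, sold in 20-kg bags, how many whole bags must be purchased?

Product per 1000 ft² = 2.5 / 9% = 27.7778 kg.
Total product = 27.7778 × 12300 / 1000 = 341.667 kg.
Bags = ⌈341.667 / 20⌉ = 18.

18 bags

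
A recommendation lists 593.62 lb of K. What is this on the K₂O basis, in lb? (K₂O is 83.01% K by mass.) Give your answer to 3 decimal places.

K₂O = 593.62 / 0.8301 = 715.1187 lb.

715.119 lb K₂O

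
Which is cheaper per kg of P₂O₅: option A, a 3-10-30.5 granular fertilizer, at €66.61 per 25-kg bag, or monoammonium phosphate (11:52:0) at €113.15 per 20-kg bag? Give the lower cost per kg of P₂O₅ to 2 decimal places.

€10.88 per kg P₂O₅ (monoammonium phosphate)

option A: P₂O₅ per bag = 25 × 10% = 2.5 kg; cost = 66.61 / 2.5 = €26.6440/kg P₂O₅.
monoammonium phosphate: P₂O₅ per bag = 20 × 52% = 10.4 kg; cost = 113.15 / 10.4 = €10.8798/kg P₂O₅.
monoammonium phosphate is cheaper.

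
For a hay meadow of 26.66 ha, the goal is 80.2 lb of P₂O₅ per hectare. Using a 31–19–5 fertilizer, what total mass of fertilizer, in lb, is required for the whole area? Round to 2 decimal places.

Product per hectare = 80.2 / 19% = 422.105 lb.
Total product = 422.105 × 26.66 = 11253.326 lb.

11253.33 lb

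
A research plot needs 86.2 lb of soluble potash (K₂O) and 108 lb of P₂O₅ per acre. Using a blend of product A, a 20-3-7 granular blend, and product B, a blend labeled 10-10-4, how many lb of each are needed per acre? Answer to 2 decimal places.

741.38 lb product A, 857.59 lb product B

With a, b = lb per acre of product A and product B:
K₂O: 0.07·a + 0.04·b = 86.2
P₂O₅: 0.03·a + 0.1·b = 108
From row1: a = (86.2 − 0.04·b) / 0.07.
Into row2: 0.03·(86.2 − 0.04·b)/0.07 + 0.1·b = 108 → b = 857.586, a = 741.379.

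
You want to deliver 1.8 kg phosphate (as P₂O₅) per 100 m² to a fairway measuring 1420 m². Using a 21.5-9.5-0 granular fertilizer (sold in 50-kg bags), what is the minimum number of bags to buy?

6 bags

Product per 100 m² = 1.8 / 9.5% = 18.9474 kg.
Total product = 18.9474 × 1420 / 100 = 269.053 kg.
Bags = ⌈269.053 / 50⌉ = 6.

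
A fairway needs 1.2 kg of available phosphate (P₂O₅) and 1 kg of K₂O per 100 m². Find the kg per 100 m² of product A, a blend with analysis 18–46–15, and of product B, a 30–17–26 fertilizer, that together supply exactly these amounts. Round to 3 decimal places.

Let a = kg of product A, b = kg of product B (per 100 m²).
P₂O₅: 0.46·a + 0.17·b = 1.2
K₂O: 0.15·a + 0.26·b = 1
From row1: a = (1.2 − 0.17·b) / 0.46.
Into row2: 0.15·(1.2 − 0.17·b)/0.46 + 0.26·b = 1 → b = 2.97556, a = 1.50903.

1.509 kg product A, 2.976 kg product B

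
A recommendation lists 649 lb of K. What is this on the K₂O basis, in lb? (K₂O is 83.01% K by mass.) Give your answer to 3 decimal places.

781.834 lb K₂O

K₂O = 649 / 0.8301 = 781.8335 lb.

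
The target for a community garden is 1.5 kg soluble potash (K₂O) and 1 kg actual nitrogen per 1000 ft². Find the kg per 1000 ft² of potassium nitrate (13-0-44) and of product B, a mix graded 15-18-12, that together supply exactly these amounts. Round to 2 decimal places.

2.08 kg potassium nitrate, 4.86 kg product B

Let a = kg of potassium nitrate, b = kg of product B (per 1000 ft²).
K₂O: 0.44·a + 0.12·b = 1.5
N: 0.13·a + 0.15·b = 1
Eliminate a: (row1) − 0.44/0.13·(row2) → -0.387692·b = -1.88462, so b = 4.86111.
Back-substitute: a = (1.5 − 0.12·4.86111) / 0.44 = 2.08333.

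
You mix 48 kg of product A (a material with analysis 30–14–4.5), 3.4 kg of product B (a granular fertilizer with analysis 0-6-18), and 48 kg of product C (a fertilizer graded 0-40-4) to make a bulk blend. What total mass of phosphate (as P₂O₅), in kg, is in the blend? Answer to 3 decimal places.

26.124 kg P₂O₅

P₂O₅ mass = 14%×48 + 6%×3.4 + 40%×48 = 26.124 kg.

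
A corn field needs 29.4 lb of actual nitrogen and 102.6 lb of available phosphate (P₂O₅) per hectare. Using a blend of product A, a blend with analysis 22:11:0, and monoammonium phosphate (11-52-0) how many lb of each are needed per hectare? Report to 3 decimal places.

Let a = lb of product A, b = lb of monoammonium phosphate (per hectare).
N: 0.22·a + 0.11·b = 29.4
P₂O₅: 0.11·a + 0.52·b = 102.6
Eliminate b: (row1) − 0.11/0.52·(row2) → 0.196731·a = 7.69615, so a = 39.1202.
Then b = (102.6 − 0.11·39.1202) / 0.52 = 189.0323.

39.120 lb product A, 189.032 lb monoammonium phosphate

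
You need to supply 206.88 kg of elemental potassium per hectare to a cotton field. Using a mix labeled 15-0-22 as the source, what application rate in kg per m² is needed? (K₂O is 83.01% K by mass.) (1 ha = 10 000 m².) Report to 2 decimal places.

0.11 kg of product per sq m

As K₂O: 206.88 / 0.8301 = 249.223 kg per hectare.
Product per hectare = 249.223 / 22% = 1132.83 kg.
Convert to per m²: 1132.83 × 0.0001 = 0.113283 kg.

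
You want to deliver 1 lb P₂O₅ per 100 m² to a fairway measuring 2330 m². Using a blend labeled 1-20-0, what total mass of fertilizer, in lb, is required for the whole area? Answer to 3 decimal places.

116.500 lb

Product per 100 m² = 1 / 20% = 5 lb.
Total product = 5 × 2330 / 100 = 116.5 lb.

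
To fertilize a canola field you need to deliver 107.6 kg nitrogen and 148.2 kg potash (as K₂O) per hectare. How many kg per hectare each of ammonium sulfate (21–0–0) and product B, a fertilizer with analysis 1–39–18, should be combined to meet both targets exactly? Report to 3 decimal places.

With a, b = kg per hectare of ammonium sulfate and product B:
N: 0.21·a + 0.01·b = 107.6
K₂O: 0·a + 0.18·b = 148.2
Solving simultaneously: a = 473.1746, b = 823.3333.

473.175 kg ammonium sulfate, 823.333 kg product B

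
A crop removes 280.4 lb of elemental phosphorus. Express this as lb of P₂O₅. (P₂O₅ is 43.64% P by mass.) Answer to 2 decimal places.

642.53 lb P₂O₅

P₂O₅ = 280.4 / 0.4364 = 642.5298 lb.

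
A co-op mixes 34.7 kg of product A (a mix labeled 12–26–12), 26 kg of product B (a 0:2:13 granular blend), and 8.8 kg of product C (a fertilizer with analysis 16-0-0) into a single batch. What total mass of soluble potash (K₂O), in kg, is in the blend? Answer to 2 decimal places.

7.54 kg K₂O

K₂O mass = 12%×34.7 + 13%×26 + 0%×8.8 = 7.544 kg.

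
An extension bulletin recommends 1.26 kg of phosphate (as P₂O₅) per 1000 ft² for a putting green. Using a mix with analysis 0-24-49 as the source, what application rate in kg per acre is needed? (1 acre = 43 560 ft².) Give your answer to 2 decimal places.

228.69 kg of product per acre

Product per 1000 ft² = 1.26 / 24% = 5.25 kg.
Convert to per acre: 5.25 × 43.56 = 228.69 kg.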